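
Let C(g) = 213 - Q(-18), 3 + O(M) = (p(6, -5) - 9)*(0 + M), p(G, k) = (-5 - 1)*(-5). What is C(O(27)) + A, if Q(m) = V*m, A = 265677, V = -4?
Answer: 265818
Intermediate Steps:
p(G, k) = 30 (p(G, k) = -6*(-5) = 30)
Q(m) = -4*m
O(M) = -3 + 21*M (O(M) = -3 + (30 - 9)*(0 + M) = -3 + 21*M)
C(g) = 141 (C(g) = 213 - (-4)*(-18) = 213 - 1*72 = 213 - 72 = 141)
C(O(27)) + A = 141 + 265677 = 265818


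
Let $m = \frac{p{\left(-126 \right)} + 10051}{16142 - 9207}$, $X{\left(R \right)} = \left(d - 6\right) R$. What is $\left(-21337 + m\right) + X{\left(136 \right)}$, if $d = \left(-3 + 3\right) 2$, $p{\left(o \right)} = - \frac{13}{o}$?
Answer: $- \frac{19356246491}{873810} \approx -22152.0$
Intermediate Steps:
$d = 0$ ($d = 0 \cdot 2 = 0$)
$X{\left(R \right)} = - 6 R$ ($X{\left(R \right)} = \left(0 - 6\right) R = - 6 R$)
$m = \frac{1266439}{873810}$ ($m = \frac{- \frac{13}{-126} + 10051}{16142 - 9207} = \frac{\left(-13\right) \left(- \frac{1}{126}\right) + 10051}{6935} = \left(\frac{13}{126} + 10051\right) \frac{1}{6935} = \frac{1266439}{126} \cdot \frac{1}{6935} = \frac{1266439}{873810} \approx 1.4493$)
$\left(-21337 + m\right) + X{\left(136 \right)} = \left(-21337 + \frac{1266439}{873810}\right) - 816 = - \frac{18643217531}{873810} - 816 = - \frac{19356246491}{873810}$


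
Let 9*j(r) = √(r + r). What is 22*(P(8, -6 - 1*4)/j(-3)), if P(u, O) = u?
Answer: -264*I*√6 ≈ -646.67*I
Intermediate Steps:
j(r) = √2*√r/9 (j(r) = √(r + r)/9 = √(2*r)/9 = (√2*√r)/9 = √2*√r/9)
22*(P(8, -6 - 1*4)/j(-3)) = 22*(8/((√2*√(-3)/9))) = 22*(8/((√2*(I*√3)/9))) = 22*(8/((I*√6/9))) = 22*(8*(-3*I*√6/2)) = 22*(-12*I*√6) = -264*I*√6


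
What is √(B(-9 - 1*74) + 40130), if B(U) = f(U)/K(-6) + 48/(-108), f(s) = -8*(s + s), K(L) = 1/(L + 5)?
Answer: √349214/3 ≈ 196.98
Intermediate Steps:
K(L) = 1/(5 + L)
f(s) = -16*s
B(U) = -4/9 + 16*U (B(U) = (-16*U)/(1/(5 - 6)) + 48/(-108) = (-16*U)/(1/(-1)) + 48*(-1/108) = -16*U/(-1) - 4/9 = -16*U*(-1) - 4/9 = 16*U - 4/9 = -4/9 + 16*U)
√(B(-9 - 1*74) + 40130) = √((-4/9 + 16*(-9 - 1*74)) + 40130) = √((-4/9 + 16*(-9 - 74)) + 40130) = √((-4/9 + 16*(-83)) + 40130) = √((-4/9 - 1328) + 40130) = √(-11956/9 + 40130) = √(349214/9) = √349214/3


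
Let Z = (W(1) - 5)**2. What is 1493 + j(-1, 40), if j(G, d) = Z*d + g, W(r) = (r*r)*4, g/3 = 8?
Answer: 1557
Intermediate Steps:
g = 24 (g = 3*8 = 24)
W(r) = 4*r**2 (W(r) = r**2*4 = 4*r**2)
Z = 1 (Z = (4*1**2 - 5)**2 = (4*1 - 5)**2 = (4 - 5)**2 = (-1)**2 = 1)
j(G, d) = 24 + d (j(G, d) = 1*d + 24 = d + 24 = 24 + d)
1493 + j(-1, 40) = 1493 + (24 + 40) = 1493 + 64 = 1557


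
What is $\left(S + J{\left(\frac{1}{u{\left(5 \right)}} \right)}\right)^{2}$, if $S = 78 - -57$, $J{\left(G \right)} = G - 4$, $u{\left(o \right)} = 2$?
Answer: $\frac{69169}{4} \approx 17292.0$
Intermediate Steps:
$J{\left(G \right)} = -4 + G$ ($J{\left(G \right)} = G - 4 = -4 + G$)
$S = 135$ ($S = 78 + 57 = 135$)
$\left(S + J{\left(\frac{1}{u{\left(5 \right)}} \right)}\right)^{2} = \left(135 - \left(4 - \frac{1}{2}\right)\right)^{2} = \left(135 + \left(-4 + \frac{1}{2}\right)\right)^{2} = \left(135 - \frac{7}{2}\right)^{2} = \left(\frac{263}{2}\right)^{2} = \frac{69169}{4}$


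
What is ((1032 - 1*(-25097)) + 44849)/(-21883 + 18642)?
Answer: -70978/3241 ≈ -21.900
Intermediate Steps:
((1032 - 1*(-25097)) + 44849)/(-21883 + 18642) = ((1032 + 25097) + 44849)/(-3241) = (26129 + 44849)*(-1/3241) = 70978*(-1/3241) = -70978/3241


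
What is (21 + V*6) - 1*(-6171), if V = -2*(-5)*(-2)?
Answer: 6072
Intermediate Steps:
V = -20 (V = 10*(-2) = -20)
(21 + V*6) - 1*(-6171) = (21 - 20*6) - 1*(-6171) = (21 - 120) + 6171 = -99 + 6171 = 6072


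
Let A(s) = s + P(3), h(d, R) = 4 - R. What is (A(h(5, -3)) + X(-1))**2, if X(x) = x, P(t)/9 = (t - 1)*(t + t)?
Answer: 12996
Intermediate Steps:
P(t) = 18*t*(-1 + t) (P(t) = 9*((t - 1)*(t + t)) = 9*((-1 + t)*(2*t)) = 9*(2*t*(-1 + t)) = 18*t*(-1 + t))
A(s) = 108 + s (A(s) = s + 18*3*(-1 + 3) = s + 18*3*2 = s + 108 = 108 + s)
(A(h(5, -3)) + X(-1))**2 = ((108 + (4 - 1*(-3))) - 1)**2 = ((108 + (4 + 3)) - 1)**2 = ((108 + 7) - 1)**2 = (115 - 1)**2 = 114**2 = 12996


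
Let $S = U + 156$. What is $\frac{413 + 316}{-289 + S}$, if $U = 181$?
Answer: $\frac{243}{16} \approx 15.188$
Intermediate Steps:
$S = 337$ ($S = 181 + 156 = 337$)
$\frac{413 + 316}{-289 + S} = \frac{413 + 316}{-289 + 337} = \frac{729}{48} = 729 \cdot \frac{1}{48} = \frac{243}{16}$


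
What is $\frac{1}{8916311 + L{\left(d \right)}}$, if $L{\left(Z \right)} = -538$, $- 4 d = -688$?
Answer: $\frac{1}{8915773} \approx 1.1216 \cdot 10^{-7}$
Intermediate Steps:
$d = 172$ ($d = \left(- \frac{1}{4}\right) \left(-688\right) = 172$)
$\frac{1}{8916311 + L{\left(d \right)}} = \frac{1}{8916311 - 538} = \frac{1}{8915773}$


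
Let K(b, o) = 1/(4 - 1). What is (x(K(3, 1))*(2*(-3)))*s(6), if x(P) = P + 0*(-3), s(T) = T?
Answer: -12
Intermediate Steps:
K(b, o) = ⅓ (K(b, o) = 1/3 = ⅓)
x(P) = P (x(P) = P + 0 = P)
(x(K(3, 1))*(2*(-3)))*s(6) = ((2*(-3))/3)*6 = ((⅓)*(-6))*6 = -2*6 = -12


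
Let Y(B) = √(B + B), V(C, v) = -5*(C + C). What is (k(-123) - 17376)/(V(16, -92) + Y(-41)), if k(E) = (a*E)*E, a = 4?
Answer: -3451200/12841 - 21570*I*√82/12841 ≈ -268.76 - 15.211*I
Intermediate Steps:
V(C, v) = -10*C
Y(B) = √2*√B (Y(B) = √(2*B) = √2*√B)
k(E) = 4*E² (k(E) = (4*E)*E = 4*E²)
(k(-123) - 17376)/(V(16, -92) + Y(-41)) = (4*(-123)² - 17376)/(-10*16 + √2*√(-41)) = (4*15129 - 17376)/(-160 + √2*(I*√41)) = (60516 - 17376)/(-160 + I*√82) = 43140/(-160 + I*√82)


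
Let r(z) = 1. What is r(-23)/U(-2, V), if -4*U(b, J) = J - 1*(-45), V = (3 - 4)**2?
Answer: -2/23 ≈ -0.086957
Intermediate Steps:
V = 1 (V = (-1)**2 = 1)
U(b, J) = -45/4 - J/4 (U(b, J) = -(J - 1*(-45))/4 = -(J + 45)/4 = -(45 + J)/4 = -45/4 - J/4)
r(-23)/U(-2, V) = 1/(-45/4 - 1/4*1) = 1/(-45/4 - 1/4) = 1/(-23/2) = 1*(-2/23) = -2/23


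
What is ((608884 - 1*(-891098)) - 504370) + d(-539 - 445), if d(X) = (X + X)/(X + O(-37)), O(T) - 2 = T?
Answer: 1014530596/1019 ≈ 9.9561e+5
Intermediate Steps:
O(T) = 2 + T
d(X) = 2*X/(-35 + X) (d(X) = (X + X)/(X + (2 - 37)) = (2*X)/(X - 35) = (2*X)/(-35 + X) = 2*X/(-35 + X))
((608884 - 1*(-891098)) - 504370) + d(-539 - 445) = ((608884 - 1*(-891098)) - 504370) + 2*(-539 - 445)/(-35 + (-539 - 445)) = ((608884 + 891098) - 504370) + 2*(-984)/(-35 - 984) = (1499982 - 504370) + 2*(-984)/(-1019) = 995612 + 2*(-984)*(-1/1019) = 995612 + 1968/1019 = 1014530596/1019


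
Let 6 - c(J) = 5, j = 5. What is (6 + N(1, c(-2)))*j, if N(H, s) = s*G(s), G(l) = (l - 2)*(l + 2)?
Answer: 15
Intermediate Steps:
G(l) = (-2 + l)*(2 + l)
c(J) = 1 (c(J) = 6 - 1*5 = 6 - 5 = 1)
N(H, s) = s*(-4 + s²)
(6 + N(1, c(-2)))*j = (6 + 1*(-4 + 1²))*5 = (6 + 1*(-4 + 1))*5 = (6 + 1*(-3))*5 = (6 - 3)*5 = 3*5 = 15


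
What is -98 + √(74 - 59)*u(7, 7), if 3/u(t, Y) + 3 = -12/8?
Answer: -98 - 2*√15/3 ≈ -100.58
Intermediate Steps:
u(t, Y) = -⅔ (u(t, Y) = 3/(-3 - 12/8) = 3/(-3 - 12*⅛) = 3/(-3 - 3/2) = 3/(-9/2) = 3*(-2/9) = -⅔)
-98 + √(74 - 59)*u(7, 7) = -98 + √(74 - 59)*(-⅔) = -98 + √15*(-⅔) = -98 - 2*√15/3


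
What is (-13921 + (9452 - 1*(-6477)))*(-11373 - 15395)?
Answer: -53750144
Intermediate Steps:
(-13921 + (9452 - 1*(-6477)))*(-11373 - 15395) = (-13921 + (9452 + 6477))*(-26768) = (-13921 + 15929)*(-26768) = 2008*(-26768) = -53750144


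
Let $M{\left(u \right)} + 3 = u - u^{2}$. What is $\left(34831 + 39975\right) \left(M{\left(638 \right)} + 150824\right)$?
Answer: $-19119291510$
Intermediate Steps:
$M{\left(u \right)} = -3 + u - u^{2}$ ($M{\left(u \right)} = -3 - \left(u^{2} - u\right) = -3 + u - u^{2}$)
$\left(34831 + 39975\right) \left(M{\left(638 \right)} + 150824\right) = \left(34831 + 39975\right) \left(\left(-3 + 638 - 638^{2}\right) + 150824\right) = 74806 \left(\left(-3 + 638 - 407044\right) + 150824\right) = 74806 \left(-406409 + 150824\right) = 74806 \left(-255585\right) = -19119291510$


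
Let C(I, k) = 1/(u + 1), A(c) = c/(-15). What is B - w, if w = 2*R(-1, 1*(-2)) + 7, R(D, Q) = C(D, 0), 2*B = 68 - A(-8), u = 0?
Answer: 371/15 ≈ 24.733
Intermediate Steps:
A(c) = -c/15 (A(c) = c*(-1/15) = -c/15)
C(I, k) = 1 (C(I, k) = 1/(0 + 1) = 1/1 = 1)
B = 506/15 (B = (68 - (-1)*(-8)/15)/2 = (68 - 1*8/15)/2 = (68 - 8/15)/2 = (1/2)*(1012/15) = 506/15 ≈ 33.733)
R(D, Q) = 1
w = 9 (w = 2*1 + 7 = 2 + 7 = 9)
B - w = 506/15 - 1*9 = 506/15 - 9 = 371/15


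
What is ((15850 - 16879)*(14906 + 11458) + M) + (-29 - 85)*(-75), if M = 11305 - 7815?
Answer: -27116516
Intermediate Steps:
M = 3490
((15850 - 16879)*(14906 + 11458) + M) + (-29 - 85)*(-75) = ((15850 - 16879)*(14906 + 11458) + 3490) + (-29 - 85)*(-75) = (-1029*26364 + 3490) - 114*(-75) = (-27128556 + 3490) + 8550 = -27125066 + 8550 = -27116516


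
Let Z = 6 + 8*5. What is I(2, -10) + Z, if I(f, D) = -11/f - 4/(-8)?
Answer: 41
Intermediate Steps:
Z = 46 (Z = 6 + 40 = 46)
I(f, D) = 1/2 - 11/f (I(f, D) = -11/f - 4*(-1/8) = -11/f + 1/2 = 1/2 - 11/f)
I(2, -10) + Z = (1/2)*(-22 + 2)/2 + 46 = (1/2)*(1/2)*(-20) + 46 = -5 + 46 = 41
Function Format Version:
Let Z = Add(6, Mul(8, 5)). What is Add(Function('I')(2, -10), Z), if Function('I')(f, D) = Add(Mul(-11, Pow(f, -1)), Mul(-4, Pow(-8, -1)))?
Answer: 41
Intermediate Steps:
Z = 46 (Z = Add(6, 40) = 46)
Function('I')(f, D) = Add(Rational(1, 2), Mul(-11, Pow(f, -1))) (Function('I')(f, D) = Add(Mul(-11, Pow(f, -1)), Mul(-4, Rational(-1, 8))) = Add(Mul(-11, Pow(f, -1)), Rational(1, 2)) = Add(Rational(1, 2), Mul(-11, Pow(f, -1))))
Add(Function('I')(2, -10), Z) = Add(Mul(Rational(1, 2), Pow(2, -1), Add(-22, 2)), 46) = Add(Mul(Rational(1, 2), Rational(1, 2), -20), 46) = Add(-5, 46) = 41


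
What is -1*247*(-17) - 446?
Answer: 3753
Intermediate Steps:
-1*247*(-17) - 446 = -247*(-17) - 446 = 4199 - 446 = 3753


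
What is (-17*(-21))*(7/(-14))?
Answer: -357/2 ≈ -178.50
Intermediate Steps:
(-17*(-21))*(7/(-14)) = 357*(7*(-1/14)) = 357*(-1/2) = -357/2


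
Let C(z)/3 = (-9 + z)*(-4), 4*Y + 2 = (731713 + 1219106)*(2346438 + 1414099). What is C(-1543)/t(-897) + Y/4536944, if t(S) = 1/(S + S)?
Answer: -599007492292055/18147776 ≈ -3.3007e+7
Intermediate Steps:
Y = 7336127029801/4 (Y = -½ + ((731713 + 1219106)*(2346438 + 1414099))/4 = -½ + (1950819*3760537)/4 = -½ + (¼)*7336127029803 = -½ + 7336127029803/4 = 7336127029801/4 ≈ 1.8340e+12)
t(S) = 1/(2*S)
C(z) = 108 - 12*z (C(z) = 3*((-9 + z)*(-4)) = 3*(36 - 4*z) = 108 - 12*z)
C(-1543)/t(-897) + Y/4536944 = (108 - 12*(-1543))/(((½)/(-897))) + (7336127029801/4)/4536944 = (108 + 18516)/(((½)*(-1/897))) + (7336127029801/4)*(1/4536944) = 18624/(-1/1794) + 7336127029801/18147776 = 18624*(-1794) + 7336127029801/18147776 = -33411456 + 7336127029801/18147776 = -599007492292055/18147776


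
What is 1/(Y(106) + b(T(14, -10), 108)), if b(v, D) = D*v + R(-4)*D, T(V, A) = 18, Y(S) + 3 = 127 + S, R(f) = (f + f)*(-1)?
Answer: 1/3038 ≈ 0.00032916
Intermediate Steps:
R(f) = -2*f (R(f) = (2*f)*(-1) = -2*f)
Y(S) = 124 + S (Y(S) = -3 + (127 + S) = 124 + S)
b(v, D) = 8*D + D*v (b(v, D) = D*v + (-2*(-4))*D = D*v + 8*D = 8*D + D*v)
1/(Y(106) + b(T(14, -10), 108)) = 1/((124 + 106) + 108*(8 + 18)) = 1/(230 + 108*26) = 1/(230 + 2808) = 1/3038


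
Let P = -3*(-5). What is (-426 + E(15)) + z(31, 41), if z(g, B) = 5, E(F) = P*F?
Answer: -196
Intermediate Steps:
P = 15
E(F) = 15*F
(-426 + E(15)) + z(31, 41) = (-426 + 15*15) + 5 = (-426 + 225) + 5 = -201 + 5 = -196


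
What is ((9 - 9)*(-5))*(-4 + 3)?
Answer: 0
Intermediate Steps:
((9 - 9)*(-5))*(-4 + 3) = (0*(-5))*(-1) = 0*(-1) = 0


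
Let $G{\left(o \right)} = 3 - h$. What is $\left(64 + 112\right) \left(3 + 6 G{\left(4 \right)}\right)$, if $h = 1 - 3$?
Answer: $5808$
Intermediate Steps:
$h = -2$
$G{\left(o \right)} = 5$ ($G{\left(o \right)} = 3 - -2 = 3 + 2 = 5$)
$\left(64 + 112\right) \left(3 + 6 G{\left(4 \right)}\right) = \left(64 + 112\right) \left(3 + 6 \cdot 5\right) = 176 \left(3 + 30\right) = 176 \cdot 33 = 5808$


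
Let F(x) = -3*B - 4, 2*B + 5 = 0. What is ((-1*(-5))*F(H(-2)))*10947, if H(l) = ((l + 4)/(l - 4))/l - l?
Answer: 383145/2 ≈ 1.9157e+5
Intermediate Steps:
B = -5/2 (B = -5/2 + (½)*0 = -5/2 + 0 = -5/2 ≈ -2.5000)
H(l) = -l + (4 + l)/(l*(-4 + l)) (H(l) = ((4 + l)/(-4 + l))/l - l = (4 + l)/(l*(-4 + l)) - l = -l + (4 + l)/(l*(-4 + l)))
F(x) = 7/2 (F(x) = -3*(-5/2) - 4 = 15/2 - 4 = 7/2)
((-1*(-5))*F(H(-2)))*10947 = (-1*(-5)*(7/2))*10947 = (5*(7/2))*10947 = (35/2)*10947 = 383145/2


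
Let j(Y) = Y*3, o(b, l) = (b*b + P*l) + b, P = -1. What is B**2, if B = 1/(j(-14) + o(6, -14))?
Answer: 1/196 ≈ 0.0051020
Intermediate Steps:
o(b, l) = b + b**2 - l (o(b, l) = (b*b - l) + b = (b**2 - l) + b = b + b**2 - l)
j(Y) = 3*Y
B = 1/14 (B = 1/(3*(-14) + (6 + 6**2 - 1*(-14))) = 1/(-42 + (6 + 36 + 14)) = 1/(-42 + 56) = 1/14 ≈ 0.071429)
B**2 = (1/14)**2 = 1/196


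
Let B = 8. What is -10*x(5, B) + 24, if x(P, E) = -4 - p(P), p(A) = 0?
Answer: 64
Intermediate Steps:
x(P, E) = -4 (x(P, E) = -4 - 1*0 = -4 + 0 = -4)
-10*x(5, B) + 24 = -10*(-4) + 24 = 40 + 24 = 64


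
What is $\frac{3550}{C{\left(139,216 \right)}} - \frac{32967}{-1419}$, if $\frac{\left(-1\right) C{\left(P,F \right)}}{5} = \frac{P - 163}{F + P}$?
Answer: $\frac{5431063}{516} \approx 10525.0$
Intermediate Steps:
$C{\left(P,F \right)} = - \frac{5 \left(-163 + P\right)}{F + P}$ ($C{\left(P,F \right)} = - 5 \frac{P - 163}{F + P} = - 5 \frac{-163 + P}{F + P} = - \frac{5 \left(-163 + P\right)}{F + P}$)
$\frac{3550}{C{\left(139,216 \right)}} - \frac{32967}{-1419} = \frac{3550}{5 \frac{1}{216 + 139} \left(163 - 139\right)} - \frac{32967}{-1419} = \frac{3550}{5 \cdot \frac{1}{355} \left(163 - 139\right)} - - \frac{999}{43} = \frac{3550}{5 \cdot \frac{1}{355} \cdot 24} + \frac{999}{43} = \frac{3550}{\frac{24}{71}} + \frac{999}{43} = 3550 \cdot \frac{71}{24} + \frac{999}{43} = \frac{126025}{12} + \frac{999}{43} = \frac{5431063}{516}$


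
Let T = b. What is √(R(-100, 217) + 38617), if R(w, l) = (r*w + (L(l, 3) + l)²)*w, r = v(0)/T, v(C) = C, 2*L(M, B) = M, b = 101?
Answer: 2*I*√2639102 ≈ 3249.1*I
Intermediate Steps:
L(M, B) = M/2
T = 101
r = 0 (r = 0/101 = 0*(1/101) = 0)
R(w, l) = 9*w*l²/4 (R(w, l) = (0*w + (l/2 + l)²)*w = (0 + (3*l/2)²)*w = (0 + 9*l²/4)*w = (9*l²/4)*w = 9*w*l²/4)
√(R(-100, 217) + 38617) = √((9/4)*(-100)*217² + 38617) = √((9/4)*(-100)*47089 + 38617) = √(-10595025 + 38617) = √(-10556408) = 2*I*√2639102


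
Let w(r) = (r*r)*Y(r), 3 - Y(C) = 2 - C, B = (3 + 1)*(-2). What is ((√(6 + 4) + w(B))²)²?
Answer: (-448 + √10)⁴ ≈ 3.9157e+10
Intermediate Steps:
B = -8 (B = 4*(-2) = -8)
Y(C) = 1 + C (Y(C) = 3 - (2 - C) = 3 + (-2 + C) = 1 + C)
w(r) = r²*(1 + r) (w(r) = (r*r)*(1 + r) = r²*(1 + r))
((√(6 + 4) + w(B))²)² = ((√(6 + 4) + (-8)²*(1 - 8))²)² = ((√10 + 64*(-7))²)² = ((√10 - 448)²)² = ((-448 + √10)²)² = (-448 + √10)⁴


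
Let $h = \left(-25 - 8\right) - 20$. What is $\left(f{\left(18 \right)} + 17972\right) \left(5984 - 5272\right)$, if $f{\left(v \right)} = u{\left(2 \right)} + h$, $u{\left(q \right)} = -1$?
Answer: $12757616$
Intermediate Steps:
$h = -53$ ($h = -33 - 20 = -53$)
$f{\left(v \right)} = -54$ ($f{\left(v \right)} = -1 - 53 = -54$)
$\left(f{\left(18 \right)} + 17972\right) \left(5984 - 5272\right) = \left(-54 + 17972\right) \left(5984 - 5272\right) = 17918 \cdot 712 = 12757616$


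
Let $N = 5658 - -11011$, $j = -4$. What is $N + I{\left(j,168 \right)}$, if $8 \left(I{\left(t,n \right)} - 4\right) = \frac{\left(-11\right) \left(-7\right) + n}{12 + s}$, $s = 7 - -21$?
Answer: $\frac{1067121}{64} \approx 16674.0$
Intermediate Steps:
$N = 16669$ ($N = 5658 + 11011 = 16669$)
$s = 28$ ($s = 7 + 21 = 28$)
$I{\left(t,n \right)} = \frac{1357}{320} + \frac{n}{320}$ ($I{\left(t,n \right)} = 4 + \frac{\left(\left(-11\right) \left(-7\right) + n\right) \frac{1}{12 + 28}}{8} = 4 + \frac{\left(77 + n\right) \frac{1}{40}}{8} = 4 + \frac{\frac{77}{40} + \frac{n}{40}}{8} = 4 + \left(\frac{77}{320} + \frac{n}{320}\right) = \frac{1357}{320} + \frac{n}{320}$)
$N + I{\left(j,168 \right)} = 16669 + \left(\frac{1357}{320} + \frac{1}{320} \cdot 168\right) = 16669 + \left(\frac{1357}{320} + \frac{21}{40}\right) = 16669 + \frac{305}{64} = \frac{1067121}{64}$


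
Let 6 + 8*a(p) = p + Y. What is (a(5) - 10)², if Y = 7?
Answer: 1369/16 ≈ 85.563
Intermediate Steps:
a(p) = ⅛ + p/8 (a(p) = -¾ + (p + 7)/8 = -¾ + (7 + p)/8 = -¾ + (7/8 + p/8) = ⅛ + p/8)
(a(5) - 10)² = ((⅛ + (⅛)*5) - 10)² = ((⅛ + 5/8) - 10)² = (¾ - 10)² = (-37/4)² = 1369/16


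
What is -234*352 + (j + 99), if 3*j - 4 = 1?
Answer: -246802/3 ≈ -82267.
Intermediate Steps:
j = 5/3 (j = 4/3 + (⅓)*1 = 4/3 + ⅓ = 5/3 ≈ 1.6667)
-234*352 + (j + 99) = -234*352 + (5/3 + 99) = -82368 + 302/3 = -246802/3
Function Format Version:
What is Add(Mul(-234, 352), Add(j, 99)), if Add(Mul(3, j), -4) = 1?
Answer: Rational(-246802, 3) ≈ -82267.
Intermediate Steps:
j = Rational(5, 3) (j = Add(Rational(4, 3), Mul(Rational(1, 3), 1)) = Add(Rational(4, 3), Rational(1, 3)) = Rational(5, 3) ≈ 1.6667)
Add(Mul(-234, 352), Add(j, 99)) = Add(Mul(-234, 352), Add(Rational(5, 3), 99)) = Add(-82368, Rational(302, 3)) = Rational(-246802, 3)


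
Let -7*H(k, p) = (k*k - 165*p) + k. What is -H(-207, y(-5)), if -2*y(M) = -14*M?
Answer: 48417/7 ≈ 6916.7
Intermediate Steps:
y(M) = 7*M (y(M) = -(-7)*M = 7*M)
H(k, p) = -k/7 - k²/7 + 165*p/7 (H(k, p) = -((k*k - 165*p) + k)/7 = -((k² - 165*p) + k)/7 = -(k + k² - 165*p)/7 = -k/7 - k²/7 + 165*p/7)
-H(-207, y(-5)) = -(-⅐*(-207) - ⅐*(-207)² + 165*(7*(-5))/7) = -(207/7 - ⅐*42849 + (165/7)*(-35)) = -(207/7 - 42849/7 - 825) = -1*(-48417/7) = 48417/7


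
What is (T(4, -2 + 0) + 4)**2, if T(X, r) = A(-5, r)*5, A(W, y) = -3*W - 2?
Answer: 4761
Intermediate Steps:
A(W, y) = -2 - 3*W
T(X, r) = 65 (T(X, r) = (-2 - 3*(-5))*5 = (-2 + 15)*5 = 13*5 = 65)
(T(4, -2 + 0) + 4)**2 = (65 + 4)**2 = 69**2 = 4761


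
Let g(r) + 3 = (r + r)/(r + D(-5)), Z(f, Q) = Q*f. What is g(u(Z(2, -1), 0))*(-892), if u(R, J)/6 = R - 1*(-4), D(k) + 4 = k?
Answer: -4460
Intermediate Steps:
D(k) = -4 + k
u(R, J) = 24 + 6*R (u(R, J) = 6*(R - 1*(-4)) = 6*(R + 4) = 6*(4 + R) = 24 + 6*R)
g(r) = -3 + 2*r/(-9 + r) (g(r) = -3 + (r + r)/(r + (-4 - 5)) = -3 + (2*r)/(r - 9) = -3 + (2*r)/(-9 + r) = -3 + 2*r/(-9 + r))
g(u(Z(2, -1), 0))*(-892) = ((27 - (24 + 6*(-1*2)))/(-9 + (24 + 6*(-1*2))))*(-892) = ((27 - (24 + 6*(-2)))/(-9 + (24 + 6*(-2))))*(-892) = ((27 - (24 - 12))/(-9 + (24 - 12)))*(-892) = ((27 - 1*12)/(-9 + 12))*(-892) = ((27 - 12)/3)*(-892) = ((⅓)*15)*(-892) = 5*(-892) = -4460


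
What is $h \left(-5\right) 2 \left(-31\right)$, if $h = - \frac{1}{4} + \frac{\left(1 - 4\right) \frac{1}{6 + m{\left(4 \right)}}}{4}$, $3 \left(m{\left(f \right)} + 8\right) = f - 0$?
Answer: $\frac{1085}{4} \approx 271.25$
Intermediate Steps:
$m{\left(f \right)} = -8 + \frac{f}{3}$ ($m{\left(f \right)} = -8 + \frac{f - 0}{3} = -8 + \frac{f + 0}{3} = -8 + \frac{f}{3}$)
$h = \frac{7}{8}$ ($h = - \frac{1}{4} + \frac{\left(1 - 4\right) \frac{1}{6 + \left(-8 + \frac{1}{3} \cdot 4\right)}}{4} = \left(-1\right) \frac{1}{4} + - \frac{3}{6 + \left(-8 + \frac{4}{3}\right)} \frac{1}{4} = - \frac{1}{4} + - \frac{3}{6 - \frac{20}{3}} \cdot \frac{1}{4} = - \frac{1}{4} + - \frac{3}{- \frac{2}{3}} \cdot \frac{1}{4} = - \frac{1}{4} + \left(-3\right) \left(- \frac{3}{2}\right) \frac{1}{4} = - \frac{1}{4} + \frac{9}{2} \cdot \frac{1}{4} = - \frac{1}{4} + \frac{9}{8} = \frac{7}{8} \approx 0.875$)
$h \left(-5\right) 2 \left(-31\right) = \frac{7}{8} \left(-5\right) 2 \left(-31\right) = \left(- \frac{35}{8}\right) 2 \left(-31\right) = \left(- \frac{35}{4}\right) \left(-31\right) = \frac{1085}{4}$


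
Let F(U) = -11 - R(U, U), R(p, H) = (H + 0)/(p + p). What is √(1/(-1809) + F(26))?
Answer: I*√16726818/1206 ≈ 3.3912*I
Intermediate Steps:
R(p, H) = H/(2*p) (R(p, H) = H/((2*p)) = H*(1/(2*p)) = H/(2*p))
F(U) = -23/2 (F(U) = -11 - U/(2*U) = -11 - 1*½ = -11 - ½ = -23/2)
√(1/(-1809) + F(26)) = √(1/(-1809) - 23/2) = √(-1/1809 - 23/2) = √(-41609/3618) = I*√16726818/1206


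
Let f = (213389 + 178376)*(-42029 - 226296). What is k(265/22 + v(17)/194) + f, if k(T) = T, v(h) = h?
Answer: -112163406634929/1067 ≈ -1.0512e+11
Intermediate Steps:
f = -105120343625 (f = 391765*(-268325) = -105120343625)
k(265/22 + v(17)/194) + f = (265/22 + 17/194) - 105120343625 = 12946/1067 - 105120343625 = -112163406634929/1067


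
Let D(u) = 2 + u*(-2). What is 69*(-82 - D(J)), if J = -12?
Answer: -7452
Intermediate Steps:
D(u) = 2 - 2*u
69*(-82 - D(J)) = 69*(-82 - (2 - 2*(-12))) = 69*(-82 - (2 + 24)) = 69*(-82 - 1*26) = 69*(-82 - 26) = 69*(-108) = -7452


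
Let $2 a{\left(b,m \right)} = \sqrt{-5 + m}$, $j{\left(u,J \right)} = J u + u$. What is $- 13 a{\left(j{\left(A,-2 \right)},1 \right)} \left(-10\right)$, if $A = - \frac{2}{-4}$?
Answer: $130 i \approx 130.0 i$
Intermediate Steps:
$A = \frac{1}{2}$ ($A = \left(-2\right) \left(- \frac{1}{4}\right) = \frac{1}{2} \approx 0.5$)
$j{\left(u,J \right)} = u + J u$
$a{\left(b,m \right)} = \frac{\sqrt{-5 + m}}{2}$
$- 13 a{\left(j{\left(A,-2 \right)},1 \right)} \left(-10\right) = - 13 \frac{\sqrt{-5 + 1}}{2} \left(-10\right) = - 13 \frac{\sqrt{-4}}{2} \left(-10\right) = - 13 \frac{2 i}{2} \left(-10\right) = - 13 i \left(-10\right) = 130 i$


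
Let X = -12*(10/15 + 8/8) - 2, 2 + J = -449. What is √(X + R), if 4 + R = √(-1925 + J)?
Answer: √(-26 + 6*I*√66) ≈ 3.8239 + 6.3736*I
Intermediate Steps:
J = -451 (J = -2 - 449 = -451)
R = -4 + 6*I*√66 (R = -4 + √(-1925 - 451) = -4 + √(-2376) = -4 + 6*I*√66 ≈ -4.0 + 48.744*I)
X = -22 (X = -12*(10*(1/15) + 8*(⅛)) - 2 = -12*(⅔ + 1) - 2 = -12*5/3 - 2 = -20 - 2 = -22)
√(X + R) = √(-22 + (-4 + 6*I*√66)) = √(-26 + 6*I*√66)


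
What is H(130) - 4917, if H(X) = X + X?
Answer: -4657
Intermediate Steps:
H(X) = 2*X
H(130) - 4917 = 2*130 - 4917 = 260 - 4917 = -4657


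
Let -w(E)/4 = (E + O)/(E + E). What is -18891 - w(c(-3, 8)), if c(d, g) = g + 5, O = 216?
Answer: -245125/13 ≈ -18856.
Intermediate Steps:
c(d, g) = 5 + g
w(E) = -2*(216 + E)/E (w(E) = -4*(E + 216)/(E + E) = -4*(216 + E)/(2*E) = -4*(216 + E)*1/(2*E) = -2*(216 + E)/E)
-18891 - w(c(-3, 8)) = -18891 - (-2 - 432/(5 + 8)) = -18891 - (-2 - 432/13) = -18891 - 1*(-458/13) = -18891 + 458/13 = -245125/13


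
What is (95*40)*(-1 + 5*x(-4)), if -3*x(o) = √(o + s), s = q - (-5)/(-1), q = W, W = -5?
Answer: -3800 - 19000*I*√14/3 ≈ -3800.0 - 23697.0*I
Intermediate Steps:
q = -5
s = -10 (s = -5 - (-5)/(-1) = -5 - (-5)*(-1) = -5 - 1*5 = -5 - 5 = -10)
x(o) = -√(-10 + o)/3 (x(o) = -√(o - 10)/3 = -√(-10 + o)/3)
(95*40)*(-1 + 5*x(-4)) = (95*40)*(-1 + 5*(-√(-10 - 4)/3)) = 3800*(-1 + 5*(-I*√14/3)) = 3800*(-1 - 5*I*√14/3) = -3800 - 19000*I*√14/3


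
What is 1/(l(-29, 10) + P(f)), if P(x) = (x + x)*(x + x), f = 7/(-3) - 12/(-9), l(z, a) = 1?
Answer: 1/5 ≈ 0.20000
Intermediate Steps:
f = -1 (f = 7*(-1/3) - 12*(-1/9) = -7/3 + 4/3 = -1)
P(x) = 4*x**2 (P(x) = (2*x)*(2*x) = 4*x**2)
1/(l(-29, 10) + P(f)) = 1/(1 + 4*(-1)**2) = 1/(1 + 4*1) = 1/(1 + 4) = 1/5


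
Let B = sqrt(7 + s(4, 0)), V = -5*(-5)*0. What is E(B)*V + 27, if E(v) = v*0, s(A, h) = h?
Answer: 27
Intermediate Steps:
V = 0 (V = 25*0 = 0)
B = sqrt(7) (B = sqrt(7 + 0) = sqrt(7) ≈ 2.6458)
E(v) = 0
E(B)*V + 27 = 0*0 + 27 = 0 + 27 = 27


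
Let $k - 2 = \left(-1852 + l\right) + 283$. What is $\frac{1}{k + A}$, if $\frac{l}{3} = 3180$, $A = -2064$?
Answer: $\frac{1}{5909} \approx 0.00016923$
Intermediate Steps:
$l = 9540$ ($l = 3 \cdot 3180 = 9540$)
$k = 7973$ ($k = 2 + \left(\left(-1852 + 9540\right) + 283\right) = 2 + \left(7688 + 283\right) = 2 + 7971 = 7973$)
$\frac{1}{k + A} = \frac{1}{7973 - 2064} = \frac{1}{5909}$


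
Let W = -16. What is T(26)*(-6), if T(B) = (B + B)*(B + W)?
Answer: -3120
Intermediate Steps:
T(B) = 2*B*(-16 + B) (T(B) = (B + B)*(B - 16) = (2*B)*(-16 + B) = 2*B*(-16 + B))
T(26)*(-6) = (2*26*(-16 + 26))*(-6) = (2*26*10)*(-6) = 520*(-6) = -3120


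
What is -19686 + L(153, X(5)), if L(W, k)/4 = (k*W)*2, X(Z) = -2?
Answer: -22134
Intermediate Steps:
L(W, k) = 8*W*k (L(W, k) = 4*((k*W)*2) = 4*((W*k)*2) = 4*(2*W*k) = 8*W*k)
-19686 + L(153, X(5)) = -19686 + 8*153*(-2) = -19686 - 2448 = -22134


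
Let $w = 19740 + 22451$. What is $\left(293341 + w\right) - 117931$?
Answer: $217601$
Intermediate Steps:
$w = 42191$
$\left(293341 + w\right) - 117931 = \left(293341 + 42191\right) - 117931 = 335532 - 117931 = 217601$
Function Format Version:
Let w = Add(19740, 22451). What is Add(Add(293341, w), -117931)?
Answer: 217601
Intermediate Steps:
w = 42191
Add(Add(293341, w), -117931) = Add(Add(293341, 42191), -117931) = Add(335532, -117931) = 217601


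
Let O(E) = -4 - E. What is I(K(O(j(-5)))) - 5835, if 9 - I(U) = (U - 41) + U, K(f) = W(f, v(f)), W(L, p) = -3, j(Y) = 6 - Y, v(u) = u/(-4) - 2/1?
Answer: -5779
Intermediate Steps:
v(u) = -2 - u/4 (v(u) = u*(-1/4) - 2*1 = -u/4 - 2 = -2 - u/4)
K(f) = -3
I(U) = 50 - 2*U (I(U) = 9 - ((U - 41) + U) = 9 - ((-41 + U) + U) = 9 - (-41 + 2*U) = 9 + (41 - 2*U) = 50 - 2*U)
I(K(O(j(-5)))) - 5835 = (50 - 2*(-3)) - 5835 = (50 + 6) - 5835 = 56 - 5835 = -5779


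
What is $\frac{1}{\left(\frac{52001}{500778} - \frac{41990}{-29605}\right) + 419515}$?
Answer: $\frac{2965106538}{1243911182720635} \approx 2.3837 \cdot 10^{-6}$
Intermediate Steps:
$\frac{1}{\left(\frac{52001}{500778} - \frac{41990}{-29605}\right) + 419515} = \frac{1}{\left(52001 \cdot \frac{1}{500778} - - \frac{8398}{5921}\right) + 419515} = \frac{1}{\left(\frac{52001}{500778} + \frac{8398}{5921}\right) + 419515} = \frac{1}{\frac{4513431565}{2965106538} + 419515} = \frac{1}{\frac{1243911182720635}{2965106538}} = \frac{2965106538}{1243911182720635}$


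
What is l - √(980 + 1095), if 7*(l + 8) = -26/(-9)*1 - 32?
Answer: -766/63 - 5*√83 ≈ -57.711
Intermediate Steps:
l = -766/63 (l = -8 + (-26/(-9)*1 - 32)/7 = -8 + (-26*(-⅑)*1 - 32)/7 = -8 + ((26/9)*1 - 32)/7 = -8 + (26/9 - 32)/7 = -8 + (⅐)*(-262/9) = -8 - 262/63 = -766/63 ≈ -12.159)
l - √(980 + 1095) = -766/63 - √(980 + 1095) = -766/63 - √2075 = -766/63 - 5*√83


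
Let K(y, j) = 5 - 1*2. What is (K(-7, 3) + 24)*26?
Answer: 702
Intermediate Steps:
K(y, j) = 3 (K(y, j) = 5 - 2 = 3)
(K(-7, 3) + 24)*26 = (3 + 24)*26 = 27*26 = 702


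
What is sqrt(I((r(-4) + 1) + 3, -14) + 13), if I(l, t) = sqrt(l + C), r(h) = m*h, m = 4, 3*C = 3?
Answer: sqrt(13 + I*sqrt(11)) ≈ 3.6343 + 0.45629*I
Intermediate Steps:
C = 1 (C = (1/3)*3 = 1)
r(h) = 4*h
I(l, t) = sqrt(1 + l) (I(l, t) = sqrt(l + 1) = sqrt(1 + l))
sqrt(I((r(-4) + 1) + 3, -14) + 13) = sqrt(sqrt(1 + ((4*(-4) + 1) + 3)) + 13) = sqrt(sqrt(1 + ((-16 + 1) + 3)) + 13) = sqrt(sqrt(1 + (-15 + 3)) + 13) = sqrt(sqrt(1 - 12) + 13) = sqrt(sqrt(-11) + 13) = sqrt(I*sqrt(11) + 13) = sqrt(13 + I*sqrt(11))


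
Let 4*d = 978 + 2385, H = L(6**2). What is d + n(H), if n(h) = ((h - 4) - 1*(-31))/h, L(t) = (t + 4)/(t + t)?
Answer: 17807/20 ≈ 890.35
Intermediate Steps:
L(t) = (4 + t)/(2*t) (L(t) = (4 + t)/((2*t)) = (4 + t)*(1/(2*t)) = (4 + t)/(2*t))
H = 5/9 (H = (4 + 6**2)/(2*(6**2)) = (1/2)*(4 + 36)/36 = (1/2)*(1/36)*40 = 5/9 ≈ 0.55556)
n(h) = (27 + h)/h (n(h) = ((-4 + h) + 31)/h = (27 + h)/h)
d = 3363/4 (d = (978 + 2385)/4 = (1/4)*3363 = 3363/4 ≈ 840.75)
d + n(H) = 3363/4 + (27 + 5/9)/(5/9) = 3363/4 + (9/5)*(248/9) = 3363/4 + 248/5 = 17807/20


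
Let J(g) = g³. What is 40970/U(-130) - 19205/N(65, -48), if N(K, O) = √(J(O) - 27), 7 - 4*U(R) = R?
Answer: 163880/137 + 19205*I*√12291/36873 ≈ 1196.2 + 57.743*I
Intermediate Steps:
U(R) = 7/4 - R/4
N(K, O) = √(-27 + O³) (N(K, O) = √(O³ - 27) = √(-27 + O³))
40970/U(-130) - 19205/N(65, -48) = 40970/(7/4 - ¼*(-130)) - 19205/√(-27 + (-48)³) = 40970/(7/4 + 65/2) - 19205/√(-27 - 110592) = 40970/(137/4) - 19205*(-I*√12291/36873) = 40970*(4/137) - 19205*(-I*√12291/36873) = 163880/137 - (-19205)*I*√12291/36873 = 163880/137 + 19205*I*√12291/36873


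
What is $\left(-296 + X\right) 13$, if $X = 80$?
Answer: $-2808$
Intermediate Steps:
$\left(-296 + X\right) 13 = \left(-296 + 80\right) 13 = \left(-216\right) 13 = -2808$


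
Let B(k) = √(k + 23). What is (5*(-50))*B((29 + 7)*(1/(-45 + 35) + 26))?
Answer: -50*√23885 ≈ -7727.4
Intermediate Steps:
B(k) = √(23 + k)
(5*(-50))*B((29 + 7)*(1/(-45 + 35) + 26)) = (5*(-50))*√(23 + (29 + 7)*(1/(-45 + 35) + 26)) = -250*√(23 + 36*(1/(-10) + 26)) = -250*√(23 + 36*(-⅒ + 26)) = -250*√(23 + 36*(259/10)) = -250*√(23 + 4662/5) = -50*√23885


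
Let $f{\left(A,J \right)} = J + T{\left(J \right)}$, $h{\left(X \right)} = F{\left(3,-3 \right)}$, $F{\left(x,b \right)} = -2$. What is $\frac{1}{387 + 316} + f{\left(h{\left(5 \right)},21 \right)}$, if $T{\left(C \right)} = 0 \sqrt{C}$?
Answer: $\frac{14764}{703} \approx 21.001$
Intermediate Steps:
$T{\left(C \right)} = 0$
$h{\left(X \right)} = -2$
$f{\left(A,J \right)} = J$ ($f{\left(A,J \right)} = J + 0 = J$)
$\frac{1}{387 + 316} + f{\left(h{\left(5 \right)},21 \right)} = \frac{1}{387 + 316} + 21 = \frac{1}{703} + 21 = \frac{14764}{703}$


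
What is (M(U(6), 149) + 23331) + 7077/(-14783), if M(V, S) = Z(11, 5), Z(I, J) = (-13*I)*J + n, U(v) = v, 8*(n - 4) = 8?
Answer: 334399166/14783 ≈ 22621.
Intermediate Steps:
n = 5 (n = 4 + (⅛)*8 = 4 + 1 = 5)
Z(I, J) = 5 - 13*I*J (Z(I, J) = (-13*I)*J + 5 = -13*I*J + 5 = 5 - 13*I*J)
M(V, S) = -710 (M(V, S) = 5 - 13*11*5 = 5 - 715 = -710)
(M(U(6), 149) + 23331) + 7077/(-14783) = (-710 + 23331) + 7077/(-14783) = 22621 + 7077*(-1/14783) = 22621 - 7077/14783 = 334399166/14783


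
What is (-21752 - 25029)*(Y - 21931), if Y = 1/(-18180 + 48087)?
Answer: 30683209550896/29907 ≈ 1.0260e+9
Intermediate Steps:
Y = 1/29907 ≈ 3.3437e-5
(-21752 - 25029)*(Y - 21931) = (-21752 - 25029)*(1/29907 - 21931) = -46781*(-655890416/29907) = 30683209550896/29907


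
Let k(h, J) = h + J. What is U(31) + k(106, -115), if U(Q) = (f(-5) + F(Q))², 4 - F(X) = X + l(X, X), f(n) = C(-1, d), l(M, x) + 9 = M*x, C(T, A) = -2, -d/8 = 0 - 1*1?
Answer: 962352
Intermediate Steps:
d = 8 (d = -8*(0 - 1*1) = -8*(0 - 1) = -8*(-1) = 8)
l(M, x) = -9 + M*x
k(h, J) = J + h
f(n) = -2
F(X) = 13 - X - X² (F(X) = 4 - (X + (-9 + X*X)) = 4 - (X + (-9 + X²)) = 4 - (-9 + X + X²) = 4 + (9 - X - X²) = 13 - X - X²)
U(Q) = (11 - Q - Q²)² (U(Q) = (-2 + (13 - Q - Q²))² = (11 - Q - Q²)²)
U(31) + k(106, -115) = (-11 + 31 + 31²)² + (-115 + 106) = (-11 + 31 + 961)² - 9 = 981² - 9 = 962361 - 9 = 962352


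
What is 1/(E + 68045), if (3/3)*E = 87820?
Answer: 1/155865 ≈ 6.4158e-6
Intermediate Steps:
E = 87820
1/(E + 68045) = 1/(87820 + 68045) = 1/155865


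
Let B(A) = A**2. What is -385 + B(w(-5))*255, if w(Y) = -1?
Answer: -130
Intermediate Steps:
-385 + B(w(-5))*255 = -385 + (-1)**2*255 = -385 + 1*255 = -385 + 255 = -130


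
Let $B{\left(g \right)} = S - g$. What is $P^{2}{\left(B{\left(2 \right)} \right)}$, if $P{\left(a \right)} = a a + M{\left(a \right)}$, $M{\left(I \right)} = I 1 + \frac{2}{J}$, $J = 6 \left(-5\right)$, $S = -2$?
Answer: $\frac{32041}{225} \approx 142.4$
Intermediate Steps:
$J = -30$
$M{\left(I \right)} = - \frac{1}{15} + I$ ($M{\left(I \right)} = I 1 + \frac{2}{-30} = I + 2 \left(- \frac{1}{30}\right) = I - \frac{1}{15} = - \frac{1}{15} + I$)
$B{\left(g \right)} = -2 - g$
$P{\left(a \right)} = - \frac{1}{15} + a + a^{2}$ ($P{\left(a \right)} = a a + \left(- \frac{1}{15} + a\right) = a^{2} + \left(- \frac{1}{15} + a\right) = - \frac{1}{15} + a + a^{2}$)
$P^{2}{\left(B{\left(2 \right)} \right)} = \left(- \frac{1}{15} - 4 + \left(-2 - 2\right)^{2}\right)^{2} = \left(- \frac{1}{15} - 4 + \left(-4\right)^{2}\right)^{2} = \left(- \frac{1}{15} - 4 + 16\right)^{2} = \left(\frac{179}{15}\right)^{2} = \frac{32041}{225}$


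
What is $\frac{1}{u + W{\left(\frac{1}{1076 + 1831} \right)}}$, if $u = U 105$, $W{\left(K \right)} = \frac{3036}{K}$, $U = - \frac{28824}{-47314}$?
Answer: $\frac{23657}{208789962624} \approx 1.1331 \cdot 10^{-7}$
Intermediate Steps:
$U = \frac{14412}{23657}$ ($U = \left(-28824\right) \left(- \frac{1}{47314}\right) = \frac{14412}{23657} \approx 0.60921$)
$u = \frac{1513260}{23657}$ ($u = \frac{14412}{23657} \cdot 105 = \frac{1513260}{23657} \approx 63.967$)
$\frac{1}{u + W{\left(\frac{1}{1076 + 1831} \right)}} = \frac{1}{\frac{1513260}{23657} + \frac{3036}{\frac{1}{1076 + 1831}}} = \frac{1}{\frac{1513260}{23657} + \frac{3036}{\frac{1}{2907}}} = \frac{1}{\frac{1513260}{23657} + 3036 \frac{1}{\frac{1}{2907}}} = \frac{1}{\frac{1513260}{23657} + 3036 \cdot 2907} = \frac{1}{\frac{1513260}{23657} + 8825652} = \frac{1}{\frac{208789962624}{23657}} = \frac{23657}{208789962624}$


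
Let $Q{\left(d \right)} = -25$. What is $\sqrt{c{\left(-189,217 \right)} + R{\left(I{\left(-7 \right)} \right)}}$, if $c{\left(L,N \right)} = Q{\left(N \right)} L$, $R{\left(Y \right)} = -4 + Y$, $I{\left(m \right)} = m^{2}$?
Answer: $3 \sqrt{530} \approx 69.065$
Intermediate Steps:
$c{\left(L,N \right)} = - 25 L$
$\sqrt{c{\left(-189,217 \right)} + R{\left(I{\left(-7 \right)} \right)}} = \sqrt{\left(-25\right) \left(-189\right) - \left(4 - \left(-7\right)^{2}\right)} = \sqrt{4725 + \left(-4 + 49\right)} = \sqrt{4725 + 45} = \sqrt{4770} = 3 \sqrt{530}$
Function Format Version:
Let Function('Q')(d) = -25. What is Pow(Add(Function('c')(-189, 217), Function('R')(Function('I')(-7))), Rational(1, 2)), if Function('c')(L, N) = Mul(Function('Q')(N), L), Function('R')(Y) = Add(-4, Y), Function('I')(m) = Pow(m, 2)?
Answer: Mul(3, Pow(530, Rational(1, 2))) ≈ 69.065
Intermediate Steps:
Function('c')(L, N) = Mul(-25, L)
Pow(Add(Function('c')(-189, 217), Function('R')(Function('I')(-7))), Rational(1, 2)) = Pow(Add(Mul(-25, -189), Add(-4, Pow(-7, 2))), Rational(1, 2)) = Pow(Add(4725, Add(-4, 49)), Rational(1, 2)) = Pow(Add(4725, 45), Rational(1, 2)) = Pow(4770, Rational(1, 2)) = Mul(3, Pow(530, Rational(1, 2)))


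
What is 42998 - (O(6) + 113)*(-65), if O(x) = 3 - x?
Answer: 50148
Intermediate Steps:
42998 - (O(6) + 113)*(-65) = 42998 - ((3 - 1*6) + 113)*(-65) = 42998 - ((3 - 6) + 113)*(-65) = 42998 - (-3 + 113)*(-65) = 42998 - 110*(-65) = 42998 - 1*(-7150) = 42998 + 7150 = 50148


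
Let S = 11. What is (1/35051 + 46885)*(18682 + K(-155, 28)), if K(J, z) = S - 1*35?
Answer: 30661925365488/35051 ≈ 8.7478e+8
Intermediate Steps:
K(J, z) = -24 (K(J, z) = 11 - 1*35 = 11 - 35 = -24)
(1/35051 + 46885)*(18682 + K(-155, 28)) = (1/35051 + 46885)*(18682 - 24) = (1/35051 + 46885)*18658 = (1643366136/35051)*18658 = 30661925365488/35051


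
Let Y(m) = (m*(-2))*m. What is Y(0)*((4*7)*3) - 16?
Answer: -16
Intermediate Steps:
Y(m) = -2*m² (Y(m) = (-2*m)*m = -2*m²)
Y(0)*((4*7)*3) - 16 = (-2*0²)*((4*7)*3) - 16 = (-2*0)*(28*3) - 16 = 0*84 - 16 = 0 - 16 = -16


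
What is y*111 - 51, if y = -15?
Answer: -1716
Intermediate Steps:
y*111 - 51 = -15*111 - 51 = -1665 - 51 = -1716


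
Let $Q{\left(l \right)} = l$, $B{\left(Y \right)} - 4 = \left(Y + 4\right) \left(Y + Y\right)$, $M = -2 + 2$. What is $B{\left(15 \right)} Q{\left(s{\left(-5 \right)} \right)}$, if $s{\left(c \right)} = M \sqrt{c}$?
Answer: $0$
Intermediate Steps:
$M = 0$
$B{\left(Y \right)} = 4 + 2 Y \left(4 + Y\right)$ ($B{\left(Y \right)} = 4 + \left(Y + 4\right) \left(Y + Y\right) = 4 + \left(4 + Y\right) 2 Y = 4 + 2 Y \left(4 + Y\right)$)
$s{\left(c \right)} = 0$ ($s{\left(c \right)} = 0 \sqrt{c} = 0$)
$B{\left(15 \right)} Q{\left(s{\left(-5 \right)} \right)} = \left(4 + 2 \cdot 15^{2} + 8 \cdot 15\right) 0 = \left(4 + 2 \cdot 225 + 120\right) 0 = \left(4 + 450 + 120\right) 0 = 574 \cdot 0 = 0$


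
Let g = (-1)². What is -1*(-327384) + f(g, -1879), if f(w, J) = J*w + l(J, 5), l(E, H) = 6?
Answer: 325511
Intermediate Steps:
g = 1
f(w, J) = 6 + J*w (f(w, J) = J*w + 6 = 6 + J*w)
-1*(-327384) + f(g, -1879) = -1*(-327384) + (6 - 1879*1) = 327384 + (6 - 1879) = 327384 - 1873 = 325511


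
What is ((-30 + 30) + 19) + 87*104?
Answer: 9067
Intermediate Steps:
((-30 + 30) + 19) + 87*104 = (0 + 19) + 9048 = 19 + 9048 = 9067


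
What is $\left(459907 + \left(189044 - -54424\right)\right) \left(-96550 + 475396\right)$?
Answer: $266470805250$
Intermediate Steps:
$\left(459907 + \left(189044 - -54424\right)\right) \left(-96550 + 475396\right) = \left(459907 + \left(189044 + 54424\right)\right) 378846 = \left(459907 + 243468\right) 378846 = 703375 \cdot 378846 = 266470805250$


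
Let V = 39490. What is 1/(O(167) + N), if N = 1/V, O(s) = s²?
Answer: 39490/1101336611 ≈ 3.5856e-5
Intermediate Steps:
N = 1/39490 ≈ 2.5323e-5
1/(O(167) + N) = 1/(167² + 1/39490) = 1/(27889 + 1/39490) = 1/(1101336611/39490) = 39490/1101336611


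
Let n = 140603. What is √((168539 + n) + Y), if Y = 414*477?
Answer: 2*√126655 ≈ 711.77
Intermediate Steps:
Y = 197478
√((168539 + n) + Y) = √((168539 + 140603) + 197478) = √(309142 + 197478) = √506620 = 2*√126655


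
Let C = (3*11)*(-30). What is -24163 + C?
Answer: -25153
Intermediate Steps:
C = -990 (C = 33*(-30) = -990)
-24163 + C = -24163 - 990 = -25153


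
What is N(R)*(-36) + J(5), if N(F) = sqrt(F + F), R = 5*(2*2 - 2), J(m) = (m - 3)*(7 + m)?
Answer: 24 - 72*sqrt(5) ≈ -137.00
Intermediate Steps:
J(m) = (-3 + m)*(7 + m)
R = 10 (R = 5*(4 - 2) = 5*2 = 10)
N(F) = sqrt(2)*sqrt(F) (N(F) = sqrt(2*F) = sqrt(2)*sqrt(F))
N(R)*(-36) + J(5) = (sqrt(2)*sqrt(10))*(-36) + (-21 + 5**2 + 4*5) = (2*sqrt(5))*(-36) + (-21 + 25 + 20) = -72*sqrt(5) + 24 = 24 - 72*sqrt(5)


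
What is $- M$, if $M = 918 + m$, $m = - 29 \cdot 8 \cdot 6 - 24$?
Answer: $498$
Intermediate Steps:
$m = -1416$ ($m = \left(-29\right) 48 - 24 = -1392 - 24 = -1416$)
$M = -498$ ($M = 918 - 1416 = -498$)
$- M = \left(-1\right) \left(-498\right) = 498$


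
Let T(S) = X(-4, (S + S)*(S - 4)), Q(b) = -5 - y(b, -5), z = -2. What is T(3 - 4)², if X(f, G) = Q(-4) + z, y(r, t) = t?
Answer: 4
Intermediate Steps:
Q(b) = 0 (Q(b) = -5 - 1*(-5) = -5 + 5 = 0)
X(f, G) = -2 (X(f, G) = 0 - 2 = -2)
T(S) = -2
T(3 - 4)² = (-2)² = 4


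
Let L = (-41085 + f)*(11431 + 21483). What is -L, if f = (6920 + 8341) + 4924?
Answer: 687902600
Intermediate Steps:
f = 20185 (f = 15261 + 4924 = 20185)
L = -687902600 (L = (-41085 + 20185)*(11431 + 21483) = -20900*32914 = -687902600)
-L = -1*(-687902600) = 687902600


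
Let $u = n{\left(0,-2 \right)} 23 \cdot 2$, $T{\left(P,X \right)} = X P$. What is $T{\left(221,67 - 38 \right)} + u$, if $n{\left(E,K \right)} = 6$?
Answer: $6685$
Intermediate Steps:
$T{\left(P,X \right)} = P X$
$u = 276$ ($u = 6 \cdot 23 \cdot 2 = 138 \cdot 2 = 276$)
$T{\left(221,67 - 38 \right)} + u = 221 \left(67 - 38\right) + 276 = 221 \cdot 29 + 276 = 6409 + 276 = 6685$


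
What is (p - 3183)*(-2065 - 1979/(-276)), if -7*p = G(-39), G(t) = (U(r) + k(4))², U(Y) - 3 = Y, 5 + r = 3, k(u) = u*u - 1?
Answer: 12800137057/1932 ≈ 6.6253e+6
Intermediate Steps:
k(u) = -1 + u² (k(u) = u² - 1 = -1 + u²)
r = -2 (r = -5 + 3 = -2)
U(Y) = 3 + Y
G(t) = 256 (G(t) = ((3 - 2) + (-1 + 4²))² = (1 + (-1 + 16))² = (1 + 15)² = 16² = 256)
p = -256/7 (p = -⅐*256 = -256/7 ≈ -36.571)
(p - 3183)*(-2065 - 1979/(-276)) = (-256/7 - 3183)*(-2065 - 1979/(-276)) = -22537*(-2065 - 1979*(-1/276))/7 = -22537*(-2065 + 1979/276)/7 = -22537/7*(-567961/276) = 12800137057/1932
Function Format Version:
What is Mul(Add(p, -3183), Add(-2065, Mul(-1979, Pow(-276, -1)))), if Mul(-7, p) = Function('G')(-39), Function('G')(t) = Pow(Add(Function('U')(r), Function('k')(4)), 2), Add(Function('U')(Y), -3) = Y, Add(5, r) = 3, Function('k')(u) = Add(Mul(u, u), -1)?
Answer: Rational(12800137057, 1932) ≈ 6.6253e+6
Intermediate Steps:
Function('k')(u) = Add(-1, Pow(u, 2)) (Function('k')(u) = Add(Pow(u, 2), -1) = Add(-1, Pow(u, 2)))
r = -2 (r = Add(-5, 3) = -2)
Function('U')(Y) = Add(3, Y)
Function('G')(t) = 256 (Function('G')(t) = Pow(Add(Add(3, -2), Add(-1, Pow(4, 2))), 2) = Pow(Add(1, Add(-1, 16)), 2) = Pow(Add(1, 15), 2) = Pow(16, 2) = 256)
p = Rational(-256, 7) (p = Mul(Rational(-1, 7), 256) = Rational(-256, 7) ≈ -36.571)
Mul(Add(p, -3183), Add(-2065, Mul(-1979, Pow(-276, -1)))) = Mul(Add(Rational(-256, 7), -3183), Add(-2065, Mul(-1979, Pow(-276, -1)))) = Mul(Rational(-22537, 7), Add(-2065, Mul(-1979, Rational(-1, 276)))) = Mul(Rational(-22537, 7), Add(-2065, Rational(1979, 276))) = Mul(Rational(-22537, 7), Rational(-567961, 276)) = Rational(12800137057, 1932)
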